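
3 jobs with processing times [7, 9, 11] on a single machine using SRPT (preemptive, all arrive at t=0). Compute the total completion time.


Since all jobs arrive at t=0, SRPT equals SPT ordering.
SPT order: [7, 9, 11]
Completion times:
  Job 1: p=7, C=7
  Job 2: p=9, C=16
  Job 3: p=11, C=27
Total completion time = 7 + 16 + 27 = 50

50


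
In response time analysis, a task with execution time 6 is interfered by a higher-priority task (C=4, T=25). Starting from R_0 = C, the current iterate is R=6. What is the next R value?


R_next = C + ceil(R_prev / T_hp) * C_hp
ceil(6 / 25) = ceil(0.24) = 1
Interference = 1 * 4 = 4
R_next = 6 + 4 = 10

10


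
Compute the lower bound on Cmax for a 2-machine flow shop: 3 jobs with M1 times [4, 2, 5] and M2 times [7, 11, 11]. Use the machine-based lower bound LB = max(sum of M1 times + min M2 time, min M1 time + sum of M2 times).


LB1 = sum(M1 times) + min(M2 times) = 11 + 7 = 18
LB2 = min(M1 times) + sum(M2 times) = 2 + 29 = 31
Lower bound = max(LB1, LB2) = max(18, 31) = 31

31


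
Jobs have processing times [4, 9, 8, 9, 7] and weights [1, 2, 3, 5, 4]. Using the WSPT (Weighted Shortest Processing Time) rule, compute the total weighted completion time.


Compute p/w ratios and sort ascending (WSPT): [(7, 4), (9, 5), (8, 3), (4, 1), (9, 2)]
Compute weighted completion times:
  Job (p=7,w=4): C=7, w*C=4*7=28
  Job (p=9,w=5): C=16, w*C=5*16=80
  Job (p=8,w=3): C=24, w*C=3*24=72
  Job (p=4,w=1): C=28, w*C=1*28=28
  Job (p=9,w=2): C=37, w*C=2*37=74
Total weighted completion time = 282

282


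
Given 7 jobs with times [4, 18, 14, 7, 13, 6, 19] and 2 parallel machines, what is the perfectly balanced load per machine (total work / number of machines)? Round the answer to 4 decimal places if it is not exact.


Total processing time = 4 + 18 + 14 + 7 + 13 + 6 + 19 = 81
Number of machines = 2
Ideal balanced load = 81 / 2 = 40.5

40.5


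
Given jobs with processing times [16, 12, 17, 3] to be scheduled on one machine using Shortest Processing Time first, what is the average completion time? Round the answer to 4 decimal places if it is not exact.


Sort jobs by processing time (SPT order): [3, 12, 16, 17]
Compute completion times sequentially:
  Job 1: processing = 3, completes at 3
  Job 2: processing = 12, completes at 15
  Job 3: processing = 16, completes at 31
  Job 4: processing = 17, completes at 48
Sum of completion times = 97
Average completion time = 97/4 = 24.25

24.25


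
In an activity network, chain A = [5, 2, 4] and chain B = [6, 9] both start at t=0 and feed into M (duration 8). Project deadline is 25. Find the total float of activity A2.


Forward pass: ES(A2) = sum of predecessors on chain A = 5
EF = ES + duration = 5 + 2 = 7
Backward pass: LF(M) = deadline = 25; LS(M) = 25 - 8 = 17
LF(A2) = LS(M) - sum(successors on chain A) = 17 - 4 = 13
LS = LF - duration = 13 - 2 = 11
Total float = LS - ES = 11 - 5 = 6

6


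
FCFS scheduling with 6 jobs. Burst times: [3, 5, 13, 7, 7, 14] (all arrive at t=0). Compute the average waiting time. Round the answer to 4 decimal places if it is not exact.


FCFS order (as given): [3, 5, 13, 7, 7, 14]
Waiting times:
  Job 1: wait = 0
  Job 2: wait = 3
  Job 3: wait = 8
  Job 4: wait = 21
  Job 5: wait = 28
  Job 6: wait = 35
Sum of waiting times = 95
Average waiting time = 95/6 = 15.8333

15.8333


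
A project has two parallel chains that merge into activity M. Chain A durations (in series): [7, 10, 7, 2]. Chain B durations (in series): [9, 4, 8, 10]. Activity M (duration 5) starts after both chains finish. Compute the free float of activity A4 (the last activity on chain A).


ES(A4) = sum of predecessors on chain A = 24
EF(A4) = ES + duration = 24 + 2 = 26
Successor of A4 is M. ES(M) = max(sum(A), sum(B)) = max(26, 31) = 31
Free float = ES(successor) - EF(current) = 31 - 26 = 5

5


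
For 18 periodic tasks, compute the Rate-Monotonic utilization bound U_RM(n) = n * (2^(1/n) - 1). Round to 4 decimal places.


Compute 2^(1/18) = 1.0392592260
Subtract 1: 1.0392592260 - 1 = 0.0392592260
Multiply by n: 18 * 0.0392592260 = 0.7066660680
Round to 4 dp: 0.7067

0.7067


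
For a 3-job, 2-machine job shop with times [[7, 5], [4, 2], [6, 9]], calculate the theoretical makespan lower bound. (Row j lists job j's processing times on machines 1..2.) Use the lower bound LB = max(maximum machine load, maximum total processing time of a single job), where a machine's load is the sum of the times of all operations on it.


Machine loads:
  Machine 1: 7 + 4 + 6 = 17
  Machine 2: 5 + 2 + 9 = 16
Max machine load = 17
Job totals:
  Job 1: 12
  Job 2: 6
  Job 3: 15
Max job total = 15
Lower bound = max(17, 15) = 17

17


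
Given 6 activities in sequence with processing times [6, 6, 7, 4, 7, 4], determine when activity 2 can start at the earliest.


Activity 2 starts after activities 1 through 1 complete.
Predecessor durations: [6]
ES = 6 = 6

6


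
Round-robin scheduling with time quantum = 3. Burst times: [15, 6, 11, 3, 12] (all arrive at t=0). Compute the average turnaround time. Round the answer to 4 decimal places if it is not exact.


Time quantum = 3
Execution trace:
  J1 runs 3 units, time = 3
  J2 runs 3 units, time = 6
  J3 runs 3 units, time = 9
  J4 runs 3 units, time = 12
  J5 runs 3 units, time = 15
  J1 runs 3 units, time = 18
  J2 runs 3 units, time = 21
  J3 runs 3 units, time = 24
  J5 runs 3 units, time = 27
  J1 runs 3 units, time = 30
  J3 runs 3 units, time = 33
  J5 runs 3 units, time = 36
  J1 runs 3 units, time = 39
  J3 runs 2 units, time = 41
  J5 runs 3 units, time = 44
  J1 runs 3 units, time = 47
Finish times: [47, 21, 41, 12, 44]
Average turnaround = 165/5 = 33.0

33.0


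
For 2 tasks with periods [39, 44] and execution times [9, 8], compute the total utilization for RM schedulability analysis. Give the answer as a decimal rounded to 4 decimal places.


Compute individual utilizations (exact fractions):
  Task 1: C/T = 9/39 = 3/13 (approx. 0.2308)
  Task 2: C/T = 8/44 = 2/11 (approx. 0.1818)
Total utilization U = 3/13 + 2/11 = 59/143
Rounded to 4 decimal places: U = 0.4126
RM (Liu & Layland) bound for 2 tasks = 0.828427; compare with U = 59/143 (approx. 0.412587)
U <= bound, so schedulable by RM sufficient condition.

0.4126


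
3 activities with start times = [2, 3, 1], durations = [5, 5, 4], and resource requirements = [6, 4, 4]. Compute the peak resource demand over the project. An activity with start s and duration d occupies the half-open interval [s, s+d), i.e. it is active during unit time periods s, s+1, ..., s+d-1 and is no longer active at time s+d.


Each activity i is active on [start_i, start_i + duration_i).
Compute total resource usage per time slot:
  t=0: active resources = [], total = 0
  t=1: active resources = [4], total = 4
  t=2: active resources = [6, 4], total = 10
  t=3: active resources = [6, 4, 4], total = 14
  t=4: active resources = [6, 4, 4], total = 14
  t=5: active resources = [6, 4], total = 10
  t=6: active resources = [6, 4], total = 10
  t=7: active resources = [4], total = 4
Peak resource demand = 14

14


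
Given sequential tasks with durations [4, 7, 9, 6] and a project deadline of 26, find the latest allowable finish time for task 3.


LF(activity 3) = deadline - sum of successor durations
Successors: activities 4 through 4 with durations [6]
Sum of successor durations = 6
LF = 26 - 6 = 20

20


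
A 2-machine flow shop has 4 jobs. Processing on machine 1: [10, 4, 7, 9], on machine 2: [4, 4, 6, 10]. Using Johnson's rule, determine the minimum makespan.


Apply Johnson's rule:
  Group 1 (a <= b): [(2, 4, 4), (4, 9, 10)]
  Group 2 (a > b): [(3, 7, 6), (1, 10, 4)]
Optimal job order: [2, 4, 3, 1]
Schedule:
  Job 2: M1 done at 4, M2 done at 8
  Job 4: M1 done at 13, M2 done at 23
  Job 3: M1 done at 20, M2 done at 29
  Job 1: M1 done at 30, M2 done at 34
Makespan = 34

34


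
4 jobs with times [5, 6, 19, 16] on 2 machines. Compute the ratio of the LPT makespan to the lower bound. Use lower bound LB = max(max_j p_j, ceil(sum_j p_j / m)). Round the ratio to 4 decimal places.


LPT order: [19, 16, 6, 5]
Machine loads after assignment: [24, 22]
LPT makespan = 24
Lower bound = max(max_job, ceil(total/2)) = max(19, 23) = 23
Ratio = 24 / 23 = 1.0435

1.0435


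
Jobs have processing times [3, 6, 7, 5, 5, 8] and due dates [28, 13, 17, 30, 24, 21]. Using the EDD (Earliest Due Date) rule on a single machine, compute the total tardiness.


Sort by due date (EDD order): [(6, 13), (7, 17), (8, 21), (5, 24), (3, 28), (5, 30)]
Compute completion times and tardiness:
  Job 1: p=6, d=13, C=6, tardiness=max(0,6-13)=0
  Job 2: p=7, d=17, C=13, tardiness=max(0,13-17)=0
  Job 3: p=8, d=21, C=21, tardiness=max(0,21-21)=0
  Job 4: p=5, d=24, C=26, tardiness=max(0,26-24)=2
  Job 5: p=3, d=28, C=29, tardiness=max(0,29-28)=1
  Job 6: p=5, d=30, C=34, tardiness=max(0,34-30)=4
Total tardiness = 7

7


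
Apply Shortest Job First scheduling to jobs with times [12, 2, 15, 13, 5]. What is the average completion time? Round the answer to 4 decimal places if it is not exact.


SJF order (ascending): [2, 5, 12, 13, 15]
Completion times:
  Job 1: burst=2, C=2
  Job 2: burst=5, C=7
  Job 3: burst=12, C=19
  Job 4: burst=13, C=32
  Job 5: burst=15, C=47
Average completion = 107/5 = 21.4

21.4


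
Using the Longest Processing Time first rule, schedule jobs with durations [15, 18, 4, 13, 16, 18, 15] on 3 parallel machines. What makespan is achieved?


Sort jobs in decreasing order (LPT): [18, 18, 16, 15, 15, 13, 4]
Assign each job to the least loaded machine:
  Machine 1: jobs [18, 15], load = 33
  Machine 2: jobs [18, 13, 4], load = 35
  Machine 3: jobs [16, 15], load = 31
Makespan = max load = 35

35


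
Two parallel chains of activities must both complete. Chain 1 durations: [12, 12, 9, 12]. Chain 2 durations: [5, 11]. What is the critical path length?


Path A total = 12 + 12 + 9 + 12 = 45
Path B total = 5 + 11 = 16
Critical path = longest path = max(45, 16) = 45

45


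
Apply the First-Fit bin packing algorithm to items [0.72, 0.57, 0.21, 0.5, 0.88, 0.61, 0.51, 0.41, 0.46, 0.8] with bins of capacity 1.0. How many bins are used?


Place items sequentially using First-Fit:
  Item 0.72 -> new Bin 1
  Item 0.57 -> new Bin 2
  Item 0.21 -> Bin 1 (now 0.93)
  Item 0.5 -> new Bin 3
  Item 0.88 -> new Bin 4
  Item 0.61 -> new Bin 5
  Item 0.51 -> new Bin 6
  Item 0.41 -> Bin 2 (now 0.98)
  Item 0.46 -> Bin 3 (now 0.96)
  Item 0.8 -> new Bin 7
Total bins used = 7

7


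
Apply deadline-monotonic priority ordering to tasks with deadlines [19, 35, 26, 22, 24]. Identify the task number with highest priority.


Sort tasks by relative deadline (ascending):
  Task 1: deadline = 19
  Task 4: deadline = 22
  Task 5: deadline = 24
  Task 3: deadline = 26
  Task 2: deadline = 35
Priority order (highest first): [1, 4, 5, 3, 2]
Highest priority task = 1

1


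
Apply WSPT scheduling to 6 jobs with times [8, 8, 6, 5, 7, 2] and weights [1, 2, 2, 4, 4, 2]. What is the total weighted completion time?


Compute p/w ratios and sort ascending (WSPT): [(2, 2), (5, 4), (7, 4), (6, 2), (8, 2), (8, 1)]
Compute weighted completion times:
  Job (p=2,w=2): C=2, w*C=2*2=4
  Job (p=5,w=4): C=7, w*C=4*7=28
  Job (p=7,w=4): C=14, w*C=4*14=56
  Job (p=6,w=2): C=20, w*C=2*20=40
  Job (p=8,w=2): C=28, w*C=2*28=56
  Job (p=8,w=1): C=36, w*C=1*36=36
Total weighted completion time = 220

220


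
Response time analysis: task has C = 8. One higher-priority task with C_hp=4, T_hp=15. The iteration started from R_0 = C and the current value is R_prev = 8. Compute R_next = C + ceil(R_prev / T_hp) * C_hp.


R_next = C + ceil(R_prev / T_hp) * C_hp
ceil(8 / 15) = ceil(0.5333) = 1
Interference = 1 * 4 = 4
R_next = 8 + 4 = 12

12


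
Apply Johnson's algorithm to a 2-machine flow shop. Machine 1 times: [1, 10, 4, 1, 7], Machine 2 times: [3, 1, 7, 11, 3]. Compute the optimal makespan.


Apply Johnson's rule:
  Group 1 (a <= b): [(1, 1, 3), (4, 1, 11), (3, 4, 7)]
  Group 2 (a > b): [(5, 7, 3), (2, 10, 1)]
Optimal job order: [1, 4, 3, 5, 2]
Schedule:
  Job 1: M1 done at 1, M2 done at 4
  Job 4: M1 done at 2, M2 done at 15
  Job 3: M1 done at 6, M2 done at 22
  Job 5: M1 done at 13, M2 done at 25
  Job 2: M1 done at 23, M2 done at 26
Makespan = 26

26


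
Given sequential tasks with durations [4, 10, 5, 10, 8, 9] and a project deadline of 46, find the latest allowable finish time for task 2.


LF(activity 2) = deadline - sum of successor durations
Successors: activities 3 through 6 with durations [5, 10, 8, 9]
Sum of successor durations = 32
LF = 46 - 32 = 14

14


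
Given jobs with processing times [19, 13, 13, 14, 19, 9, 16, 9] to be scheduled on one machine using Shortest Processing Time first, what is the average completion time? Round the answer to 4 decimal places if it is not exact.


Sort jobs by processing time (SPT order): [9, 9, 13, 13, 14, 16, 19, 19]
Compute completion times sequentially:
  Job 1: processing = 9, completes at 9
  Job 2: processing = 9, completes at 18
  Job 3: processing = 13, completes at 31
  Job 4: processing = 13, completes at 44
  Job 5: processing = 14, completes at 58
  Job 6: processing = 16, completes at 74
  Job 7: processing = 19, completes at 93
  Job 8: processing = 19, completes at 112
Sum of completion times = 439
Average completion time = 439/8 = 54.875

54.875


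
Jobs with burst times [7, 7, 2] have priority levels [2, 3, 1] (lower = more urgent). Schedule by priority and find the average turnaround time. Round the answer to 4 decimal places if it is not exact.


Sort by priority (ascending = highest first):
Order: [(1, 2), (2, 7), (3, 7)]
Completion times:
  Priority 1, burst=2, C=2
  Priority 2, burst=7, C=9
  Priority 3, burst=7, C=16
Average turnaround = 27/3 = 9.0

9.0


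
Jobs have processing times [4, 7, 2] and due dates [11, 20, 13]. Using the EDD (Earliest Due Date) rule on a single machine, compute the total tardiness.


Sort by due date (EDD order): [(4, 11), (2, 13), (7, 20)]
Compute completion times and tardiness:
  Job 1: p=4, d=11, C=4, tardiness=max(0,4-11)=0
  Job 2: p=2, d=13, C=6, tardiness=max(0,6-13)=0
  Job 3: p=7, d=20, C=13, tardiness=max(0,13-20)=0
Total tardiness = 0

0


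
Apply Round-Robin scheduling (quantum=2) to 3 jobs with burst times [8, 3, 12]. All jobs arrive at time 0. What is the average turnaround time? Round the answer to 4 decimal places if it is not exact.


Time quantum = 2
Execution trace:
  J1 runs 2 units, time = 2
  J2 runs 2 units, time = 4
  J3 runs 2 units, time = 6
  J1 runs 2 units, time = 8
  J2 runs 1 units, time = 9
  J3 runs 2 units, time = 11
  J1 runs 2 units, time = 13
  J3 runs 2 units, time = 15
  J1 runs 2 units, time = 17
  J3 runs 2 units, time = 19
  J3 runs 2 units, time = 21
  J3 runs 2 units, time = 23
Finish times: [17, 9, 23]
Average turnaround = 49/3 = 16.3333

16.3333


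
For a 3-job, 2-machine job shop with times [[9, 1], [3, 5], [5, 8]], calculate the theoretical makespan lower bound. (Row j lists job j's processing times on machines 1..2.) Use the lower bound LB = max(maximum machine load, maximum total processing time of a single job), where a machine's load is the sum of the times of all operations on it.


Machine loads:
  Machine 1: 9 + 3 + 5 = 17
  Machine 2: 1 + 5 + 8 = 14
Max machine load = 17
Job totals:
  Job 1: 10
  Job 2: 8
  Job 3: 13
Max job total = 13
Lower bound = max(17, 13) = 17

17


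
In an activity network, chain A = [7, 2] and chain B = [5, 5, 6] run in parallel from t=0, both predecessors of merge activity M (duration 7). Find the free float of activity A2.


ES(A2) = sum of predecessors on chain A = 7
EF(A2) = ES + duration = 7 + 2 = 9
Successor of A2 is M. ES(M) = max(sum(A), sum(B)) = max(9, 16) = 16
Free float = ES(successor) - EF(current) = 16 - 9 = 7

7


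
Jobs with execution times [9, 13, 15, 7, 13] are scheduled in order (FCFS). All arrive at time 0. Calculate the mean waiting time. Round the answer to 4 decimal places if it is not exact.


FCFS order (as given): [9, 13, 15, 7, 13]
Waiting times:
  Job 1: wait = 0
  Job 2: wait = 9
  Job 3: wait = 22
  Job 4: wait = 37
  Job 5: wait = 44
Sum of waiting times = 112
Average waiting time = 112/5 = 22.4

22.4


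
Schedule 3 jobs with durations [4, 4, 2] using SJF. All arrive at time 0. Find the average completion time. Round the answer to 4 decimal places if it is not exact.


SJF order (ascending): [2, 4, 4]
Completion times:
  Job 1: burst=2, C=2
  Job 2: burst=4, C=6
  Job 3: burst=4, C=10
Average completion = 18/3 = 6.0

6.0


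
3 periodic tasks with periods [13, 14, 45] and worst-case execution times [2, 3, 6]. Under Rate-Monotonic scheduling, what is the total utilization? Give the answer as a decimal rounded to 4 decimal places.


Compute individual utilizations (exact fractions):
  Task 1: C/T = 2/13 (approx. 0.1538)
  Task 2: C/T = 3/14 (approx. 0.2143)
  Task 3: C/T = 6/45 = 2/15 (approx. 0.1333)
Total utilization U = 2/13 + 3/14 + 2/15 = 1369/2730
Rounded to 4 decimal places: U = 0.5015
RM (Liu & Layland) bound for 3 tasks = 0.779763; compare with U = 1369/2730 (approx. 0.501465)
U <= bound, so schedulable by RM sufficient condition.

0.5015


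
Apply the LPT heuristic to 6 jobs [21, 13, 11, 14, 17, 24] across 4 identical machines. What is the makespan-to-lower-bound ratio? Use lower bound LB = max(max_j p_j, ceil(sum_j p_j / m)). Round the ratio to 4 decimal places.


LPT order: [24, 21, 17, 14, 13, 11]
Machine loads after assignment: [24, 21, 28, 27]
LPT makespan = 28
Lower bound = max(max_job, ceil(total/4)) = max(24, 25) = 25
Ratio = 28 / 25 = 1.12

1.12


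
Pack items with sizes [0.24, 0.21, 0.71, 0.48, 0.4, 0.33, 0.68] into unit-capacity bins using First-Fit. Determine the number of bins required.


Place items sequentially using First-Fit:
  Item 0.24 -> new Bin 1
  Item 0.21 -> Bin 1 (now 0.45)
  Item 0.71 -> new Bin 2
  Item 0.48 -> Bin 1 (now 0.93)
  Item 0.4 -> new Bin 3
  Item 0.33 -> Bin 3 (now 0.73)
  Item 0.68 -> new Bin 4
Total bins used = 4

4


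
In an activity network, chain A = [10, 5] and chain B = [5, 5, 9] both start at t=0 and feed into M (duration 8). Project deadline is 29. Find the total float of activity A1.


Forward pass: ES(A1) = sum of predecessors on chain A = 0
EF = ES + duration = 0 + 10 = 10
Backward pass: LF(M) = deadline = 29; LS(M) = 29 - 8 = 21
LF(A1) = LS(M) - sum(successors on chain A) = 21 - 5 = 16
LS = LF - duration = 16 - 10 = 6
Total float = LS - ES = 6 - 0 = 6

6


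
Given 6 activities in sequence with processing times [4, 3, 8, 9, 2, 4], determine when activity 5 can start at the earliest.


Activity 5 starts after activities 1 through 4 complete.
Predecessor durations: [4, 3, 8, 9]
ES = 4 + 3 + 8 + 9 = 24

24


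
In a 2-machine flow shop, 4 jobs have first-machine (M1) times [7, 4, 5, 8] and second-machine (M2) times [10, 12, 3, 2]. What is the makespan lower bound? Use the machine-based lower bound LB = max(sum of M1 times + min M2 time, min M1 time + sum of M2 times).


LB1 = sum(M1 times) + min(M2 times) = 24 + 2 = 26
LB2 = min(M1 times) + sum(M2 times) = 4 + 27 = 31
Lower bound = max(LB1, LB2) = max(26, 31) = 31

31


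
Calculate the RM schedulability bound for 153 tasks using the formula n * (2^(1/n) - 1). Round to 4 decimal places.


Compute 2^(1/153) = 1.0045406514
Subtract 1: 1.0045406514 - 1 = 0.0045406514
Multiply by n: 153 * 0.0045406514 = 0.6947196642
Round to 4 dp: 0.6947

0.6947


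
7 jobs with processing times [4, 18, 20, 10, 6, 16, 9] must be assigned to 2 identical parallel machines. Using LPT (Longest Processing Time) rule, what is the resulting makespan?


Sort jobs in decreasing order (LPT): [20, 18, 16, 10, 9, 6, 4]
Assign each job to the least loaded machine:
  Machine 1: jobs [20, 10, 9, 4], load = 43
  Machine 2: jobs [18, 16, 6], load = 40
Makespan = max load = 43

43


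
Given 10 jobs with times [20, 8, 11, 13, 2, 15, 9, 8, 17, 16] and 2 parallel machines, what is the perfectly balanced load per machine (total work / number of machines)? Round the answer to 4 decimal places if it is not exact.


Total processing time = 20 + 8 + 11 + 13 + 2 + 15 + 9 + 8 + 17 + 16 = 119
Number of machines = 2
Ideal balanced load = 119 / 2 = 59.5

59.5


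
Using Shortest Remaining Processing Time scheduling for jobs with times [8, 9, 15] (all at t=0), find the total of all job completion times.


Since all jobs arrive at t=0, SRPT equals SPT ordering.
SPT order: [8, 9, 15]
Completion times:
  Job 1: p=8, C=8
  Job 2: p=9, C=17
  Job 3: p=15, C=32
Total completion time = 8 + 17 + 32 = 57

57


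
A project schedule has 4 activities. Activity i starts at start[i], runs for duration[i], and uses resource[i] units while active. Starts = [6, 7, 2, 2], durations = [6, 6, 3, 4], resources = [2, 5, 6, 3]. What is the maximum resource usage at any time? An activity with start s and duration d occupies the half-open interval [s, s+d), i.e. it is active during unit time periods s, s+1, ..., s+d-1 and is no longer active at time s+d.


Each activity i is active on [start_i, start_i + duration_i).
Compute total resource usage per time slot:
  t=0: active resources = [], total = 0
  t=1: active resources = [], total = 0
  t=2: active resources = [6, 3], total = 9
  t=3: active resources = [6, 3], total = 9
  t=4: active resources = [6, 3], total = 9
  t=5: active resources = [3], total = 3
  t=6: active resources = [2], total = 2
  t=7: active resources = [2, 5], total = 7
  t=8: active resources = [2, 5], total = 7
  t=9: active resources = [2, 5], total = 7
  t=10: active resources = [2, 5], total = 7
  t=11: active resources = [2, 5], total = 7
  t=12: active resources = [5], total = 5
Peak resource demand = 9

9


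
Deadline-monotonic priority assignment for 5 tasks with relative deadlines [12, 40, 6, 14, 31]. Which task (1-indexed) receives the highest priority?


Sort tasks by relative deadline (ascending):
  Task 3: deadline = 6
  Task 1: deadline = 12
  Task 4: deadline = 14
  Task 5: deadline = 31
  Task 2: deadline = 40
Priority order (highest first): [3, 1, 4, 5, 2]
Highest priority task = 3

3


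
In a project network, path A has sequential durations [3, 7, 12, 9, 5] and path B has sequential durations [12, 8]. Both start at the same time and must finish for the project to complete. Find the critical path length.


Path A total = 3 + 7 + 12 + 9 + 5 = 36
Path B total = 12 + 8 = 20
Critical path = longest path = max(36, 20) = 36

36


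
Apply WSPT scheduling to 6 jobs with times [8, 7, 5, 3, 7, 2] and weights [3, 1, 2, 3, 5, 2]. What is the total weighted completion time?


Compute p/w ratios and sort ascending (WSPT): [(3, 3), (2, 2), (7, 5), (5, 2), (8, 3), (7, 1)]
Compute weighted completion times:
  Job (p=3,w=3): C=3, w*C=3*3=9
  Job (p=2,w=2): C=5, w*C=2*5=10
  Job (p=7,w=5): C=12, w*C=5*12=60
  Job (p=5,w=2): C=17, w*C=2*17=34
  Job (p=8,w=3): C=25, w*C=3*25=75
  Job (p=7,w=1): C=32, w*C=1*32=32
Total weighted completion time = 220

220


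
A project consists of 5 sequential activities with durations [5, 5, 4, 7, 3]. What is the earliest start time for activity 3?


Activity 3 starts after activities 1 through 2 complete.
Predecessor durations: [5, 5]
ES = 5 + 5 = 10

10


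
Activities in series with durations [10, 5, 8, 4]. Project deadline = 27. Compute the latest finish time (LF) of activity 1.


LF(activity 1) = deadline - sum of successor durations
Successors: activities 2 through 4 with durations [5, 8, 4]
Sum of successor durations = 17
LF = 27 - 17 = 10

10


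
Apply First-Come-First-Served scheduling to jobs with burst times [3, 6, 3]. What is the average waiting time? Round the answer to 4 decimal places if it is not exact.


FCFS order (as given): [3, 6, 3]
Waiting times:
  Job 1: wait = 0
  Job 2: wait = 3
  Job 3: wait = 9
Sum of waiting times = 12
Average waiting time = 12/3 = 4.0

4.0


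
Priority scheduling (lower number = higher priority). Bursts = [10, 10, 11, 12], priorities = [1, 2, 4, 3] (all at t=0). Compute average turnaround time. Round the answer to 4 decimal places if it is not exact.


Sort by priority (ascending = highest first):
Order: [(1, 10), (2, 10), (3, 12), (4, 11)]
Completion times:
  Priority 1, burst=10, C=10
  Priority 2, burst=10, C=20
  Priority 3, burst=12, C=32
  Priority 4, burst=11, C=43
Average turnaround = 105/4 = 26.25

26.25


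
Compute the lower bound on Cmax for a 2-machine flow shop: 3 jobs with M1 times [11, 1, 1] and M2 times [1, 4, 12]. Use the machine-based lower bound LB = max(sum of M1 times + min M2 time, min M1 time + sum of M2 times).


LB1 = sum(M1 times) + min(M2 times) = 13 + 1 = 14
LB2 = min(M1 times) + sum(M2 times) = 1 + 17 = 18
Lower bound = max(LB1, LB2) = max(14, 18) = 18

18


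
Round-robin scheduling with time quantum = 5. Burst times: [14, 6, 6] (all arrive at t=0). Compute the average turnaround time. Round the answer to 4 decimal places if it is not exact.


Time quantum = 5
Execution trace:
  J1 runs 5 units, time = 5
  J2 runs 5 units, time = 10
  J3 runs 5 units, time = 15
  J1 runs 5 units, time = 20
  J2 runs 1 units, time = 21
  J3 runs 1 units, time = 22
  J1 runs 4 units, time = 26
Finish times: [26, 21, 22]
Average turnaround = 69/3 = 23.0

23.0


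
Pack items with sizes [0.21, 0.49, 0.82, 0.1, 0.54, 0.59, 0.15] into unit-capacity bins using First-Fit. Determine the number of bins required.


Place items sequentially using First-Fit:
  Item 0.21 -> new Bin 1
  Item 0.49 -> Bin 1 (now 0.7)
  Item 0.82 -> new Bin 2
  Item 0.1 -> Bin 1 (now 0.8)
  Item 0.54 -> new Bin 3
  Item 0.59 -> new Bin 4
  Item 0.15 -> Bin 1 (now 0.95)
Total bins used = 4

4


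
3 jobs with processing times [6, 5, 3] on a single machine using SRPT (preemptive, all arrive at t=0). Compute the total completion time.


Since all jobs arrive at t=0, SRPT equals SPT ordering.
SPT order: [3, 5, 6]
Completion times:
  Job 1: p=3, C=3
  Job 2: p=5, C=8
  Job 3: p=6, C=14
Total completion time = 3 + 8 + 14 = 25

25


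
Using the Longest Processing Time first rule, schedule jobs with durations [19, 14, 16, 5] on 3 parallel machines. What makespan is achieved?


Sort jobs in decreasing order (LPT): [19, 16, 14, 5]
Assign each job to the least loaded machine:
  Machine 1: jobs [19], load = 19
  Machine 2: jobs [16], load = 16
  Machine 3: jobs [14, 5], load = 19
Makespan = max load = 19

19


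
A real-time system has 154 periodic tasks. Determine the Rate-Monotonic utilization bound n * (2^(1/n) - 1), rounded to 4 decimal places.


Compute 2^(1/154) = 1.0045111002
Subtract 1: 1.0045111002 - 1 = 0.0045111002
Multiply by n: 154 * 0.0045111002 = 0.6947094308
Round to 4 dp: 0.6947

0.6947


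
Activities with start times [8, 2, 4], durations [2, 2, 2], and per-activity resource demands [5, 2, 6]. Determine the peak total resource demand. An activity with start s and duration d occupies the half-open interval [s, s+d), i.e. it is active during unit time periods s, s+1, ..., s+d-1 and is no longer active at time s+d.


Each activity i is active on [start_i, start_i + duration_i).
Compute total resource usage per time slot:
  t=0: active resources = [], total = 0
  t=1: active resources = [], total = 0
  t=2: active resources = [2], total = 2
  t=3: active resources = [2], total = 2
  t=4: active resources = [6], total = 6
  t=5: active resources = [6], total = 6
  t=6: active resources = [], total = 0
  t=7: active resources = [], total = 0
  t=8: active resources = [5], total = 5
  t=9: active resources = [5], total = 5
Peak resource demand = 6

6


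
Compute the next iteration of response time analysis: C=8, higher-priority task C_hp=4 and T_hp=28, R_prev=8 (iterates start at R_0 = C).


R_next = C + ceil(R_prev / T_hp) * C_hp
ceil(8 / 28) = ceil(0.2857) = 1
Interference = 1 * 4 = 4
R_next = 8 + 4 = 12

12


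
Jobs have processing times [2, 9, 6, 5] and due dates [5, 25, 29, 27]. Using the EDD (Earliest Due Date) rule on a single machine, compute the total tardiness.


Sort by due date (EDD order): [(2, 5), (9, 25), (5, 27), (6, 29)]
Compute completion times and tardiness:
  Job 1: p=2, d=5, C=2, tardiness=max(0,2-5)=0
  Job 2: p=9, d=25, C=11, tardiness=max(0,11-25)=0
  Job 3: p=5, d=27, C=16, tardiness=max(0,16-27)=0
  Job 4: p=6, d=29, C=22, tardiness=max(0,22-29)=0
Total tardiness = 0

0


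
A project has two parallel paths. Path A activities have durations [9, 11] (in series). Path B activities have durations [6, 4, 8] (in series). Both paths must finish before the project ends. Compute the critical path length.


Path A total = 9 + 11 = 20
Path B total = 6 + 4 + 8 = 18
Critical path = longest path = max(20, 18) = 20

20


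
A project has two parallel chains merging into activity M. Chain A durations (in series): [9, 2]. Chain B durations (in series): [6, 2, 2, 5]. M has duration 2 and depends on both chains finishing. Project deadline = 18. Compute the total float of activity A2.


Forward pass: ES(A2) = sum of predecessors on chain A = 9
EF = ES + duration = 9 + 2 = 11
Backward pass: LF(M) = deadline = 18; LS(M) = 18 - 2 = 16
LF(A2) = LS(M) - sum(successors on chain A) = 16 - 0 = 16
LS = LF - duration = 16 - 2 = 14
Total float = LS - ES = 14 - 9 = 5

5


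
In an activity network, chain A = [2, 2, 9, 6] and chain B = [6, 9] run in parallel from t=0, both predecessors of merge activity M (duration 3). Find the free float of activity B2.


ES(B2) = sum of predecessors on chain B = 6
EF(B2) = ES + duration = 6 + 9 = 15
Successor of B2 is M. ES(M) = max(sum(A), sum(B)) = max(19, 15) = 19
Free float = ES(successor) - EF(current) = 19 - 15 = 4

4


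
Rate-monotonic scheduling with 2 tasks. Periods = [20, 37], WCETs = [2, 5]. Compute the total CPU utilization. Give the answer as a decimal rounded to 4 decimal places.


Compute individual utilizations (exact fractions):
  Task 1: C/T = 2/20 = 1/10 (approx. 0.1)
  Task 2: C/T = 5/37 (approx. 0.1351)
Total utilization U = 1/10 + 5/37 = 87/370
Rounded to 4 decimal places: U = 0.2351
RM (Liu & Layland) bound for 2 tasks = 0.828427; compare with U = 87/370 (approx. 0.235135)
U <= bound, so schedulable by RM sufficient condition.

0.2351


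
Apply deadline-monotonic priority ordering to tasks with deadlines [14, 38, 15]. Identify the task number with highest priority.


Sort tasks by relative deadline (ascending):
  Task 1: deadline = 14
  Task 3: deadline = 15
  Task 2: deadline = 38
Priority order (highest first): [1, 3, 2]
Highest priority task = 1

1


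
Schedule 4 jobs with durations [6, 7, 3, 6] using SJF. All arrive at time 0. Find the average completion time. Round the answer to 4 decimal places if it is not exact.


SJF order (ascending): [3, 6, 6, 7]
Completion times:
  Job 1: burst=3, C=3
  Job 2: burst=6, C=9
  Job 3: burst=6, C=15
  Job 4: burst=7, C=22
Average completion = 49/4 = 12.25

12.25


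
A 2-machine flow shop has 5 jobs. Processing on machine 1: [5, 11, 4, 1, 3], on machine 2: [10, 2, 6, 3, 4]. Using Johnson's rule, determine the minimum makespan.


Apply Johnson's rule:
  Group 1 (a <= b): [(4, 1, 3), (5, 3, 4), (3, 4, 6), (1, 5, 10)]
  Group 2 (a > b): [(2, 11, 2)]
Optimal job order: [4, 5, 3, 1, 2]
Schedule:
  Job 4: M1 done at 1, M2 done at 4
  Job 5: M1 done at 4, M2 done at 8
  Job 3: M1 done at 8, M2 done at 14
  Job 1: M1 done at 13, M2 done at 24
  Job 2: M1 done at 24, M2 done at 26
Makespan = 26

26


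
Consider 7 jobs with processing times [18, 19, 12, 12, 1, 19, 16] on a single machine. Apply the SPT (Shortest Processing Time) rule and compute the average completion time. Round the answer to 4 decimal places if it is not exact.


Sort jobs by processing time (SPT order): [1, 12, 12, 16, 18, 19, 19]
Compute completion times sequentially:
  Job 1: processing = 1, completes at 1
  Job 2: processing = 12, completes at 13
  Job 3: processing = 12, completes at 25
  Job 4: processing = 16, completes at 41
  Job 5: processing = 18, completes at 59
  Job 6: processing = 19, completes at 78
  Job 7: processing = 19, completes at 97
Sum of completion times = 314
Average completion time = 314/7 = 44.8571

44.8571


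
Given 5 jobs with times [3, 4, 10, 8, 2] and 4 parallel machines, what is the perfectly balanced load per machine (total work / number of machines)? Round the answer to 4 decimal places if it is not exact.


Total processing time = 3 + 4 + 10 + 8 + 2 = 27
Number of machines = 4
Ideal balanced load = 27 / 4 = 6.75

6.75


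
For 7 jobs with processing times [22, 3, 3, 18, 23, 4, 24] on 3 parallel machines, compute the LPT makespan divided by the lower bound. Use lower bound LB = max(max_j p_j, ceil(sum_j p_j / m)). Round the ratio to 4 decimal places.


LPT order: [24, 23, 22, 18, 4, 3, 3]
Machine loads after assignment: [30, 27, 40]
LPT makespan = 40
Lower bound = max(max_job, ceil(total/3)) = max(24, 33) = 33
Ratio = 40 / 33 = 1.2121

1.2121


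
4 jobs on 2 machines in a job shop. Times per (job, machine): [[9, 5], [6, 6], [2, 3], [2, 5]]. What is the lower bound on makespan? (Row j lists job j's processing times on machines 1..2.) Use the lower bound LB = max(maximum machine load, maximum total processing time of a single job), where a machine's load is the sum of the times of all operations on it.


Machine loads:
  Machine 1: 9 + 6 + 2 + 2 = 19
  Machine 2: 5 + 6 + 3 + 5 = 19
Max machine load = 19
Job totals:
  Job 1: 14
  Job 2: 12
  Job 3: 5
  Job 4: 7
Max job total = 14
Lower bound = max(19, 14) = 19

19


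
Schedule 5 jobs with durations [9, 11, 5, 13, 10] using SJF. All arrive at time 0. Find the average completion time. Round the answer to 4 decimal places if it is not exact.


SJF order (ascending): [5, 9, 10, 11, 13]
Completion times:
  Job 1: burst=5, C=5
  Job 2: burst=9, C=14
  Job 3: burst=10, C=24
  Job 4: burst=11, C=35
  Job 5: burst=13, C=48
Average completion = 126/5 = 25.2

25.2


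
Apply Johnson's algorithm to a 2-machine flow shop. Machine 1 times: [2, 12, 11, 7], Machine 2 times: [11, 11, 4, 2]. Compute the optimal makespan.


Apply Johnson's rule:
  Group 1 (a <= b): [(1, 2, 11)]
  Group 2 (a > b): [(2, 12, 11), (3, 11, 4), (4, 7, 2)]
Optimal job order: [1, 2, 3, 4]
Schedule:
  Job 1: M1 done at 2, M2 done at 13
  Job 2: M1 done at 14, M2 done at 25
  Job 3: M1 done at 25, M2 done at 29
  Job 4: M1 done at 32, M2 done at 34
Makespan = 34

34


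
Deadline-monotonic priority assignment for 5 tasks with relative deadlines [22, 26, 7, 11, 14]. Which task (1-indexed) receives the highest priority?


Sort tasks by relative deadline (ascending):
  Task 3: deadline = 7
  Task 4: deadline = 11
  Task 5: deadline = 14
  Task 1: deadline = 22
  Task 2: deadline = 26
Priority order (highest first): [3, 4, 5, 1, 2]
Highest priority task = 3

3


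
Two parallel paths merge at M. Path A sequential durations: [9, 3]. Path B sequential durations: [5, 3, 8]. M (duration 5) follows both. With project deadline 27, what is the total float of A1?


Forward pass: ES(A1) = sum of predecessors on chain A = 0
EF = ES + duration = 0 + 9 = 9
Backward pass: LF(M) = deadline = 27; LS(M) = 27 - 5 = 22
LF(A1) = LS(M) - sum(successors on chain A) = 22 - 3 = 19
LS = LF - duration = 19 - 9 = 10
Total float = LS - ES = 10 - 0 = 10

10


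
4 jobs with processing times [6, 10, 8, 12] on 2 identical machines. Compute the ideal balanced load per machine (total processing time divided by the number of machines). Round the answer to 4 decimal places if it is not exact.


Total processing time = 6 + 10 + 8 + 12 = 36
Number of machines = 2
Ideal balanced load = 36 / 2 = 18.0

18.0


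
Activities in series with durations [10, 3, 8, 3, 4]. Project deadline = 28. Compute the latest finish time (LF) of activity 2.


LF(activity 2) = deadline - sum of successor durations
Successors: activities 3 through 5 with durations [8, 3, 4]
Sum of successor durations = 15
LF = 28 - 15 = 13

13


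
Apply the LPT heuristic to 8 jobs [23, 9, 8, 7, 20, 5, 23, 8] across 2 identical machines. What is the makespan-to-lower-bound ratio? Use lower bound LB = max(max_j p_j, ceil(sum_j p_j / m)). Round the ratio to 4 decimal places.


LPT order: [23, 23, 20, 9, 8, 8, 7, 5]
Machine loads after assignment: [50, 53]
LPT makespan = 53
Lower bound = max(max_job, ceil(total/2)) = max(23, 52) = 52
Ratio = 53 / 52 = 1.0192

1.0192


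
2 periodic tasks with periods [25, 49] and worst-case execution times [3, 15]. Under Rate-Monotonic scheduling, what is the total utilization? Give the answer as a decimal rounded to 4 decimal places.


Compute individual utilizations (exact fractions):
  Task 1: C/T = 3/25 (approx. 0.12)
  Task 2: C/T = 15/49 (approx. 0.3061)
Total utilization U = 3/25 + 15/49 = 522/1225
Rounded to 4 decimal places: U = 0.4261
RM (Liu & Layland) bound for 2 tasks = 0.828427; compare with U = 522/1225 (approx. 0.426122)
U <= bound, so schedulable by RM sufficient condition.

0.4261


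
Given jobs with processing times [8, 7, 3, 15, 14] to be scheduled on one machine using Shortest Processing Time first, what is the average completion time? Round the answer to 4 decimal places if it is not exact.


Sort jobs by processing time (SPT order): [3, 7, 8, 14, 15]
Compute completion times sequentially:
  Job 1: processing = 3, completes at 3
  Job 2: processing = 7, completes at 10
  Job 3: processing = 8, completes at 18
  Job 4: processing = 14, completes at 32
  Job 5: processing = 15, completes at 47
Sum of completion times = 110
Average completion time = 110/5 = 22.0

22.0


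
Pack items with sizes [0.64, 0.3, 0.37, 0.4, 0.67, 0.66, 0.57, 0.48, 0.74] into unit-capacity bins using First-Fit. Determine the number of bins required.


Place items sequentially using First-Fit:
  Item 0.64 -> new Bin 1
  Item 0.3 -> Bin 1 (now 0.94)
  Item 0.37 -> new Bin 2
  Item 0.4 -> Bin 2 (now 0.77)
  Item 0.67 -> new Bin 3
  Item 0.66 -> new Bin 4
  Item 0.57 -> new Bin 5
  Item 0.48 -> new Bin 6
  Item 0.74 -> new Bin 7
Total bins used = 7

7


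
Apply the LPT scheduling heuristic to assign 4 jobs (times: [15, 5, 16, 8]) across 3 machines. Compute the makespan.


Sort jobs in decreasing order (LPT): [16, 15, 8, 5]
Assign each job to the least loaded machine:
  Machine 1: jobs [16], load = 16
  Machine 2: jobs [15], load = 15
  Machine 3: jobs [8, 5], load = 13
Makespan = max load = 16

16


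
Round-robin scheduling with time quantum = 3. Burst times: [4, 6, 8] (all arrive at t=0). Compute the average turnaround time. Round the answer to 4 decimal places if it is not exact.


Time quantum = 3
Execution trace:
  J1 runs 3 units, time = 3
  J2 runs 3 units, time = 6
  J3 runs 3 units, time = 9
  J1 runs 1 units, time = 10
  J2 runs 3 units, time = 13
  J3 runs 3 units, time = 16
  J3 runs 2 units, time = 18
Finish times: [10, 13, 18]
Average turnaround = 41/3 = 13.6667

13.6667


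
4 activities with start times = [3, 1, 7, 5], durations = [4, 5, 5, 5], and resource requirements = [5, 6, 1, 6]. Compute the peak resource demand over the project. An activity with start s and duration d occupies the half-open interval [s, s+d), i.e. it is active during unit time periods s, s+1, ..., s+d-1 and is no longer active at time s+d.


Each activity i is active on [start_i, start_i + duration_i).
Compute total resource usage per time slot:
  t=0: active resources = [], total = 0
  t=1: active resources = [6], total = 6
  t=2: active resources = [6], total = 6
  t=3: active resources = [5, 6], total = 11
  t=4: active resources = [5, 6], total = 11
  t=5: active resources = [5, 6, 6], total = 17
  t=6: active resources = [5, 6], total = 11
  t=7: active resources = [1, 6], total = 7
  t=8: active resources = [1, 6], total = 7
  t=9: active resources = [1, 6], total = 7
  t=10: active resources = [1], total = 1
  t=11: active resources = [1], total = 1
Peak resource demand = 17

17


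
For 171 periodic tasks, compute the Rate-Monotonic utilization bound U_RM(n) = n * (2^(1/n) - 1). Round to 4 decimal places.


Compute 2^(1/171) = 1.0040617188
Subtract 1: 1.0040617188 - 1 = 0.0040617188
Multiply by n: 171 * 0.0040617188 = 0.6945539148
Round to 4 dp: 0.6946

0.6946
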